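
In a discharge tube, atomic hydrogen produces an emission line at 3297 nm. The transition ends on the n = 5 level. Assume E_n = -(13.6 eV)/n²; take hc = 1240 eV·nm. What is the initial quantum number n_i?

The photon energy is ΔE = hc/λ = 1240 / 3297 = 0.3761 eV.
With Z = 1, ΔE = 13.60 × (1/n_f² − 1/n_i²), so 1/n_f² − 1/n_i² = 0.02765.
With n_f = 5: 1/n_i² = 1/25 − 0.02765 = 0.01235, so n_i ≈ 9.00.

n_i = 9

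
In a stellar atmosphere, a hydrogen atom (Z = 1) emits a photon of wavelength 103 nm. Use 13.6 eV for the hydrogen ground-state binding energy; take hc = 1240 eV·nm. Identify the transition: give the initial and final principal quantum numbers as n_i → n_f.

n_i = 3, n_f = 1

The photon energy is ΔE = hc/λ = 1240 / 103 = 12.04 eV.
With Z = 1, ΔE = 13.60 × (1/n_f² − 1/n_i²), so 1/n_f² − 1/n_i² = 0.8852.
Trying n_f = 1 gives 1/n_i² = 0.1148, i.e. n_i ≈ 3; this pair matches.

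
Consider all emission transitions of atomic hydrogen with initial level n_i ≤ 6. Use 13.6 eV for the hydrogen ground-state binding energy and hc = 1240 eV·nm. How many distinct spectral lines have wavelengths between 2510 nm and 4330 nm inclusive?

Enumerate all n_i → n_f pairs with 1 ≤ n_f < n_i ≤ 6 and compute λ = 1240 / [13.6·1·(1/n_f² − 1/n_i²)].
Lines falling in [2510, 4330] nm: 6→4 (2626 nm), 5→4 (4052 nm).

2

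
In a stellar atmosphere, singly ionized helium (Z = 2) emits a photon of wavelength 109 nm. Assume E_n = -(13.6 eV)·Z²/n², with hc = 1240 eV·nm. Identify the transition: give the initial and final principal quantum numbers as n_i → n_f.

The photon energy is ΔE = hc/λ = 1240 / 109 = 11.38 eV.
With Z = 2, ΔE = 54.40 × (1/n_f² − 1/n_i²), so 1/n_f² − 1/n_i² = 0.2091.
Trying n_f = 2 gives 1/n_i² = 0.04088, i.e. n_i ≈ 5; this pair matches.

n_i = 5, n_f = 2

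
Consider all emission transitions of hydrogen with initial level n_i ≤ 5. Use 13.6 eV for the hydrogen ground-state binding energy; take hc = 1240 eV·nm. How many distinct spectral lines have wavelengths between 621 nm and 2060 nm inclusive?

Enumerate all n_i → n_f pairs with 1 ≤ n_f < n_i ≤ 5 and compute λ = 1240 / [13.6·1·(1/n_f² − 1/n_i²)].
Lines falling in [621, 2060] nm: 3→2 (656.5 nm), 5→3 (1282 nm), 4→3 (1876 nm).

3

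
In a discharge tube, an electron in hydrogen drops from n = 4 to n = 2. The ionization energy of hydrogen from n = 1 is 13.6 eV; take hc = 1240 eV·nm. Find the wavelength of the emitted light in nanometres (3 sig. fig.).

486 nm

ΔE = 13.60 × (1/2² − 1/4²) = 13.60 × 0.1875 = 2.550 eV.
λ = hc/ΔE = 1240 / 2.550 = 486 nm.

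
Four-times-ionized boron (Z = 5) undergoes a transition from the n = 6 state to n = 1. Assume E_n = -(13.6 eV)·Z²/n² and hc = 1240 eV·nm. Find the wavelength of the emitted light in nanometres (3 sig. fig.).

3.75 nm

For Z = 5 the level energies scale as Z², so the effective Rydberg energy is 13.6 × 25 = 340.0 eV.
ΔE = 340.0 × (1/1² − 1/6²) = 340.0 × 0.9722 = 330.6 eV.
λ = hc/ΔE = 1240 / 330.6 = 3.75 nm.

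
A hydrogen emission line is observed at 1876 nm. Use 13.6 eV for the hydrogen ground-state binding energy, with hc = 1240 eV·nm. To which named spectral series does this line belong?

ΔE = 1240/1876 = 0.6610 eV.
This matches 13.6 × (1/3² − 1/4²), so n_f = 3: the Paschen series.

Paschen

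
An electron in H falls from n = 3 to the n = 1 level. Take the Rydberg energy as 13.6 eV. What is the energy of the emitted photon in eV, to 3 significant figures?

12.1 eV

E_3 = −13.60/9 = −1.511 eV and E_1 = −13.60/1 = −13.60 eV.
The photon energy is |E_3 − E_1| = 12.1 eV.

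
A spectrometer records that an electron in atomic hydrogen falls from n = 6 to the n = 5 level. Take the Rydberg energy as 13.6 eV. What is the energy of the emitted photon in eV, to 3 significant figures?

0.166 eV

E_6 = −13.60/36 = −0.3778 eV and E_5 = −13.60/25 = −0.5440 eV.
The photon energy is |E_6 − E_5| = 0.166 eV.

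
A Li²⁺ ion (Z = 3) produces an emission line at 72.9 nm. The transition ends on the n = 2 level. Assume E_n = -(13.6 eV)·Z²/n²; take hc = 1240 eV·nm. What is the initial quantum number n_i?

n_i = 3

The photon energy is ΔE = hc/λ = 1240 / 72.9 = 17.01 eV.
With Z = 3, ΔE = 122.4 × (1/n_f² − 1/n_i²), so 1/n_f² − 1/n_i² = 0.1390.
With n_f = 2: 1/n_i² = 1/4 − 0.1390 = 0.1110, so n_i ≈ 3.00.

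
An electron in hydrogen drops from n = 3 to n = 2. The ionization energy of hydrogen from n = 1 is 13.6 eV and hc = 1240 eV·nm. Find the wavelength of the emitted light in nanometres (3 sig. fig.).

ΔE = 13.60 × (1/2² − 1/3²) = 13.60 × 0.1389 = 1.889 eV.
λ = hc/ΔE = 1240 / 1.889 = 656 nm.

656 nm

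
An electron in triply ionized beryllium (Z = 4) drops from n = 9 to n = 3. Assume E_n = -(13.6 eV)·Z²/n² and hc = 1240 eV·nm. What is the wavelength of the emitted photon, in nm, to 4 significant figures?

For Z = 4 the level energies scale as Z², so the effective Rydberg energy is 13.6 × 16 = 217.6 eV.
ΔE = 217.6 × (1/3² − 1/9²) = 217.6 × 0.09877 = 21.49 eV.
λ = hc/ΔE = 1240 / 21.49 = 57.70 nm.

57.70 nm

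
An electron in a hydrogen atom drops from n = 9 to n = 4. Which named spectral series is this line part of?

The series is set by the lower level: n_f = 4 is the Brackett series.

Brackett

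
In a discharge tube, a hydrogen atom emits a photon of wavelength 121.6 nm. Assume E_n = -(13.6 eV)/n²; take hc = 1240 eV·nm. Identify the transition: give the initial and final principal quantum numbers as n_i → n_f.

n_i = 2, n_f = 1

The photon energy is ΔE = hc/λ = 1240 / 121.6 = 10.20 eV.
With Z = 1, ΔE = 13.60 × (1/n_f² − 1/n_i²), so 1/n_f² − 1/n_i² = 0.7498.
Trying n_f = 1 gives 1/n_i² = 0.2502, i.e. n_i ≈ 2; this pair matches.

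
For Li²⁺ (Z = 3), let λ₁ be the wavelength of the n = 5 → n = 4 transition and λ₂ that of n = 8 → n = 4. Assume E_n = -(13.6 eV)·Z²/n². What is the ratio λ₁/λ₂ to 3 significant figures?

2.08

λ ∝ 1/ΔE ∝ 1/(1/n_f² − 1/n_i²), and the Z² and hc factors cancel in the ratio.
λ₁/λ₂ = (1/4² − 1/8²)/(1/4² − 1/5²) = 0.04688/0.02250 = 2.08.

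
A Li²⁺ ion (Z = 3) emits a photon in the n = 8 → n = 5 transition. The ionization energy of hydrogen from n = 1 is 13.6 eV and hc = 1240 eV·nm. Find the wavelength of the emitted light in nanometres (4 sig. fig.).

For Z = 3 the level energies scale as Z², so the effective Rydberg energy is 13.6 × 9 = 122.4 eV.
ΔE = 122.4 × (1/5² − 1/8²) = 122.4 × 0.02438 = 2.984 eV.
λ = hc/ΔE = 1240 / 2.984 = 415.6 nm.

415.6 nm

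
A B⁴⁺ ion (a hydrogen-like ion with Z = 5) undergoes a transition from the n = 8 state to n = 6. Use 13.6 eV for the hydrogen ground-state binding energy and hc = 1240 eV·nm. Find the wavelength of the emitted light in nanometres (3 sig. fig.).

For Z = 5 the level energies scale as Z², so the effective Rydberg energy is 13.6 × 25 = 340.0 eV.
ΔE = 340.0 × (1/6² − 1/8²) = 340.0 × 0.01215 = 4.132 eV.
λ = hc/ΔE = 1240 / 4.132 = 300 nm.

300 nm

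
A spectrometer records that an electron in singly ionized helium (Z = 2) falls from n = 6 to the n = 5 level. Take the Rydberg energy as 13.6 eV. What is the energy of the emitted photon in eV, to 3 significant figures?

0.665 eV

The Bohr energies scale as Z², so for Z = 2: E_n = −54.40/n² eV.
E_6 = −54.40/36 = −1.511 eV and E_5 = −54.40/25 = −2.176 eV.
The photon energy is |E_6 − E_5| = 0.665 eV.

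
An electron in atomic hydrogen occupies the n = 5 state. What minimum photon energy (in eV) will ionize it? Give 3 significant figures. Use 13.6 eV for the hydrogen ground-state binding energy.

E_5 = −13.60/25 = −0.544 eV, so ionization (to E = 0) requires 0.544 eV.

0.544 eV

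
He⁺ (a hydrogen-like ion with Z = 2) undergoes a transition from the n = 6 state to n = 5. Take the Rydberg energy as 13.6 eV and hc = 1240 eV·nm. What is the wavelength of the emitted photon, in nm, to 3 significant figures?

1860 nm

For Z = 2 the level energies scale as Z², so the effective Rydberg energy is 13.6 × 4 = 54.40 eV.
ΔE = 54.40 × (1/5² − 1/6²) = 54.40 × 0.01222 = 0.6649 eV.
λ = hc/ΔE = 1240 / 0.6649 = 1860 nm.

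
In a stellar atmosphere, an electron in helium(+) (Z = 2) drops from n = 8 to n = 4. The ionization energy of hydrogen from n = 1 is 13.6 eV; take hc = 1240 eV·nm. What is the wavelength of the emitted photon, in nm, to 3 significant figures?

For Z = 2 the level energies scale as Z², so the effective Rydberg energy is 13.6 × 4 = 54.40 eV.
ΔE = 54.40 × (1/4² − 1/8²) = 54.40 × 0.04688 = 2.550 eV.
λ = hc/ΔE = 1240 / 2.550 = 486 nm.

486 nm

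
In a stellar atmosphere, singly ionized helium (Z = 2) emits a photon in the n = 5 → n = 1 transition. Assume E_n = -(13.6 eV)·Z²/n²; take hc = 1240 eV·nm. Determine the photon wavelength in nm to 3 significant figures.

For Z = 2 the level energies scale as Z², so the effective Rydberg energy is 13.6 × 4 = 54.40 eV.
ΔE = 54.40 × (1/1² − 1/5²) = 54.40 × 0.9600 = 52.22 eV.
λ = hc/ΔE = 1240 / 52.22 = 23.7 nm.

23.7 nm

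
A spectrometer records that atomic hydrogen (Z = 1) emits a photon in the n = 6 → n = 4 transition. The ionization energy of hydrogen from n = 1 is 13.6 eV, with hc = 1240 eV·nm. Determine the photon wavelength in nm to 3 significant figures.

ΔE = 13.60 × (1/4² − 1/6²) = 13.60 × 0.03472 = 0.4722 eV.
λ = hc/ΔE = 1240 / 0.4722 = 2630 nm.
This line belongs to the Brackett series.

2630 nm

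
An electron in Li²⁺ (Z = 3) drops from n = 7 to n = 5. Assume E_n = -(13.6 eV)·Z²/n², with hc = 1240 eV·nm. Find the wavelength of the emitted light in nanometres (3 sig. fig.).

For Z = 3 the level energies scale as Z², so the effective Rydberg energy is 13.6 × 9 = 122.4 eV.
ΔE = 122.4 × (1/5² − 1/7²) = 122.4 × 0.01959 = 2.398 eV.
λ = hc/ΔE = 1240 / 2.398 = 517 nm.

517 nm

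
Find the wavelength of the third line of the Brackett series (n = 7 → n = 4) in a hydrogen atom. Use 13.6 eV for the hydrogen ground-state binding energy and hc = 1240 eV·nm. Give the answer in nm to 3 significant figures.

The Brackett series terminates on n_f = 4; the third line has n_i = 4+3 = 7.
ΔE = 13.60 × (1/4² − 1/7²) = 0.5724 eV.
λ = 1240 / 0.5724 = 2170 nm.

2170 nm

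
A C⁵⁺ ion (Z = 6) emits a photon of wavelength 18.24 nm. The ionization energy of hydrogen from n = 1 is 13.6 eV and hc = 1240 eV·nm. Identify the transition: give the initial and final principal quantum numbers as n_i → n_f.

n_i = 3, n_f = 2

The photon energy is ΔE = hc/λ = 1240 / 18.24 = 67.98 eV.
With Z = 6, ΔE = 489.6 × (1/n_f² − 1/n_i²), so 1/n_f² − 1/n_i² = 0.1389.
Trying n_f = 2 gives 1/n_i² = 0.1111, i.e. n_i ≈ 3; this pair matches.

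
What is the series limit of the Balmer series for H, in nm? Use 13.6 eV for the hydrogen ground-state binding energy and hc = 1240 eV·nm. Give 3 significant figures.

365 nm

The Balmer series has lower level n_f = 2; the series limit corresponds to n_i → ∞.
ΔE_max = 13.6 × 1 / 2² = 3.400 eV.
λ_min = 1240 / 3.400 = 365 nm.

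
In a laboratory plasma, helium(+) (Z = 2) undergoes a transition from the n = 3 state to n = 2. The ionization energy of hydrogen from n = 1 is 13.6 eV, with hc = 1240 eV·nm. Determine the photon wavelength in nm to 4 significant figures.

164.1 nm

For Z = 2 the level energies scale as Z², so the effective Rydberg energy is 13.6 × 4 = 54.40 eV.
ΔE = 54.40 × (1/2² − 1/3²) = 54.40 × 0.1389 = 7.556 eV.
λ = hc/ΔE = 1240 / 7.556 = 164.1 nm.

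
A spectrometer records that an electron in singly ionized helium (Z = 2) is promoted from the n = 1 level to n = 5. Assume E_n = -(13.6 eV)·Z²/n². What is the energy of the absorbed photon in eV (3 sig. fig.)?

The Bohr energies scale as Z², so for Z = 2: E_n = −54.40/n² eV.
E_5 = −54.40/25 = −2.176 eV and E_1 = −54.40/1 = −54.40 eV.
The photon energy is |E_5 − E_1| = 52.2 eV.

52.2 eV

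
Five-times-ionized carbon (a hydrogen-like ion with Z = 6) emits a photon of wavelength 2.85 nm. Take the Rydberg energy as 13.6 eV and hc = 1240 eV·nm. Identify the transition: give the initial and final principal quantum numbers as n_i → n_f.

The photon energy is ΔE = hc/λ = 1240 / 2.85 = 435.1 eV.
With Z = 6, ΔE = 489.6 × (1/n_f² − 1/n_i²), so 1/n_f² − 1/n_i² = 0.8887.
Trying n_f = 1 gives 1/n_i² = 0.1113, i.e. n_i ≈ 3; this pair matches.

n_i = 3, n_f = 1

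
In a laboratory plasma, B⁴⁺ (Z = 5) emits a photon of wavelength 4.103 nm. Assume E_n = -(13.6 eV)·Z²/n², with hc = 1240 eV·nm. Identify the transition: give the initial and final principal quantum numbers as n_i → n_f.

The photon energy is ΔE = hc/λ = 1240 / 4.103 = 302.2 eV.
With Z = 5, ΔE = 340.0 × (1/n_f² − 1/n_i²), so 1/n_f² − 1/n_i² = 0.8889.
Trying n_f = 1 gives 1/n_i² = 0.1111, i.e. n_i ≈ 3; this pair matches.

n_i = 3, n_f = 1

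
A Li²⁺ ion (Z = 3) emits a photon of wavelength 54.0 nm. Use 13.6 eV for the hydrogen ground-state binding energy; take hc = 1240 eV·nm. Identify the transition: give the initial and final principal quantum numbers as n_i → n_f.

n_i = 4, n_f = 2

The photon energy is ΔE = hc/λ = 1240 / 54.0 = 22.96 eV.
With Z = 3, ΔE = 122.4 × (1/n_f² − 1/n_i²), so 1/n_f² − 1/n_i² = 0.1876.
Trying n_f = 2 gives 1/n_i² = 0.06239, i.e. n_i ≈ 4; this pair matches.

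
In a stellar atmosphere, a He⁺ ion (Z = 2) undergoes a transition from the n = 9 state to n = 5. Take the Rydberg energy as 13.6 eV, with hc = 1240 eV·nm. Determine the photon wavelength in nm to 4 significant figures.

824.3 nm

For Z = 2 the level energies scale as Z², so the effective Rydberg energy is 13.6 × 4 = 54.40 eV.
ΔE = 54.40 × (1/5² − 1/9²) = 54.40 × 0.02765 = 1.504 eV.
λ = hc/ΔE = 1240 / 1.504 = 824.3 nm.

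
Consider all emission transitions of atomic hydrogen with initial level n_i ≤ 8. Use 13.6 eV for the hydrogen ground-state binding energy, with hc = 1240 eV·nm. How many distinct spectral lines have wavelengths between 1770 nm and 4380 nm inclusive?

Enumerate all n_i → n_f pairs with 1 ≤ n_f < n_i ≤ 8 and compute λ = 1240 / [13.6·1·(1/n_f² − 1/n_i²)].
Lines falling in [1770, 4380] nm: 4→3 (1876 nm), 8→4 (1945 nm), 7→4 (2166 nm), 6→4 (2626 nm), 8→5 (3741 nm), 5→4 (4052 nm).

6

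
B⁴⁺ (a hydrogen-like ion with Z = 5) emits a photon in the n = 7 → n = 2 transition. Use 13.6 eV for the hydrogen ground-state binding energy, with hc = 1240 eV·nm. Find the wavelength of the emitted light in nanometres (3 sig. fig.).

For Z = 5 the level energies scale as Z², so the effective Rydberg energy is 13.6 × 25 = 340.0 eV.
ΔE = 340.0 × (1/2² − 1/7²) = 340.0 × 0.2296 = 78.06 eV.
λ = hc/ΔE = 1240 / 78.06 = 15.9 nm.

15.9 nm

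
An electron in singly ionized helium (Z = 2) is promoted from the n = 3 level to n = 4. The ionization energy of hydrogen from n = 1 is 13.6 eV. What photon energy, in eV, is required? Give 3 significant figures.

2.64 eV

The Bohr energies scale as Z², so for Z = 2: E_n = −54.40/n² eV.
E_4 = −54.40/16 = −3.400 eV and E_3 = −54.40/9 = −6.044 eV.
The photon energy is |E_4 − E_3| = 2.64 eV.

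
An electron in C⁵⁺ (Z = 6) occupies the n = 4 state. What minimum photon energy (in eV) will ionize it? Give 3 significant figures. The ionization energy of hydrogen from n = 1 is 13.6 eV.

E_n = −13.6 Z²/n² = −489.6/n² eV for Z = 6.
E_4 = −489.6/16 = −30.6 eV, so ionization (to E = 0) requires 30.6 eV.

30.6 eV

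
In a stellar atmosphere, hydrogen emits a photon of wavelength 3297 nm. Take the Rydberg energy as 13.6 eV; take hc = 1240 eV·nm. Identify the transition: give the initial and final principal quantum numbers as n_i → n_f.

n_i = 9, n_f = 5

The photon energy is ΔE = hc/λ = 1240 / 3297 = 0.3761 eV.
With Z = 1, ΔE = 13.60 × (1/n_f² − 1/n_i²), so 1/n_f² − 1/n_i² = 0.02765.
Trying n_f = 5 gives 1/n_i² = 0.01235, i.e. n_i ≈ 9; this pair matches.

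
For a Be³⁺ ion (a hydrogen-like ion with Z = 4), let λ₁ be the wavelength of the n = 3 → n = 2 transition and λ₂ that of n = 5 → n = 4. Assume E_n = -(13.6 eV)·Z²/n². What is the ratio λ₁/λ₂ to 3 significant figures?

λ ∝ 1/ΔE ∝ 1/(1/n_f² − 1/n_i²), and the Z² and hc factors cancel in the ratio.
λ₁/λ₂ = (1/4² − 1/5²)/(1/2² − 1/3²) = 0.02250/0.1389 = 0.162.

0.162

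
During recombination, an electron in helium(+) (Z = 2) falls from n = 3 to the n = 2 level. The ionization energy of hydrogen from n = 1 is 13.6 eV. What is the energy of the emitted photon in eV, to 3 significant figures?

The Bohr energies scale as Z², so for Z = 2: E_n = −54.40/n² eV.
E_3 = −54.40/9 = −6.044 eV and E_2 = −54.40/4 = −13.60 eV.
The photon energy is |E_3 − E_2| = 7.56 eV.

7.56 eV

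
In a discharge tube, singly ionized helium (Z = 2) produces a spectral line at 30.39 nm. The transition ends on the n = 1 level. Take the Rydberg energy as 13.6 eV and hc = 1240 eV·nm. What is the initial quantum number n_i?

n_i = 2

The photon energy is ΔE = hc/λ = 1240 / 30.39 = 40.80 eV.
With Z = 2, ΔE = 54.40 × (1/n_f² − 1/n_i²), so 1/n_f² − 1/n_i² = 0.7501.
With n_f = 1: 1/n_i² = 1/1 − 0.7501 = 0.2499, so n_i ≈ 2.00.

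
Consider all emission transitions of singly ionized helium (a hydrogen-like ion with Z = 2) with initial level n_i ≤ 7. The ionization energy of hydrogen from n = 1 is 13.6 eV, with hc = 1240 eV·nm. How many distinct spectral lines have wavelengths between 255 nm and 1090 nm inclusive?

Enumerate all n_i → n_f pairs with 1 ≤ n_f < n_i ≤ 7 and compute λ = 1240 / [13.6·4·(1/n_f² − 1/n_i²)].
Lines falling in [255, 1090] nm: 6→3 (273.5 nm), 5→3 (320.5 nm), 4→3 (468.9 nm), 7→4 (541.5 nm), 6→4 (656.5 nm), 5→4 (1013 nm).

6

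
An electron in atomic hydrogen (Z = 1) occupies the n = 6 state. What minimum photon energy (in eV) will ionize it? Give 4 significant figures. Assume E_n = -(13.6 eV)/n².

E_6 = −13.60/36 = −0.3778 eV, so ionization (to E = 0) requires 0.3778 eV.

0.3778 eV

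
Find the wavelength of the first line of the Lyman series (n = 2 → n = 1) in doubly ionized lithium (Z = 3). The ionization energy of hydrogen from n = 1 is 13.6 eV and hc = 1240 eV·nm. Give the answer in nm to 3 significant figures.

13.5 nm

The Lyman series terminates on n_f = 1; the first line has n_i = 1+1 = 2.
ΔE = 122.4 × (1/1² − 1/2²) = 91.80 eV.
λ = 1240 / 91.80 = 13.5 nm.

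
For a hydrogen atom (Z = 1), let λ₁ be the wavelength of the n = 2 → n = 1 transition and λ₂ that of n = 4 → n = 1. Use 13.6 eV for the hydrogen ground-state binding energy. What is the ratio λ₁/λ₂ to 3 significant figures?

λ ∝ 1/ΔE ∝ 1/(1/n_f² − 1/n_i²), and the Z² and hc factors cancel in the ratio.
λ₁/λ₂ = (1/1² − 1/4²)/(1/1² − 1/2²) = 0.9375/0.7500 = 1.25.

1.25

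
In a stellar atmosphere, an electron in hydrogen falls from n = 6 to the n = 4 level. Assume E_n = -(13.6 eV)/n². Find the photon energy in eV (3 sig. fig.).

0.472 eV

E_6 = −13.60/36 = −0.3778 eV and E_4 = −13.60/16 = −0.8500 eV.
The photon energy is |E_6 − E_4| = 0.472 eV.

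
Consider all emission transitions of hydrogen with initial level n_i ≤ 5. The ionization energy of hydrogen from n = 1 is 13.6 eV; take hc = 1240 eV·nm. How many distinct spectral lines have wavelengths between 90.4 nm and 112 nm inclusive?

Enumerate all n_i → n_f pairs with 1 ≤ n_f < n_i ≤ 5 and compute λ = 1240 / [13.6·1·(1/n_f² − 1/n_i²)].
Lines falling in [90.4, 112] nm: 5→1 (94.98 nm), 4→1 (97.25 nm), 3→1 (102.6 nm).

3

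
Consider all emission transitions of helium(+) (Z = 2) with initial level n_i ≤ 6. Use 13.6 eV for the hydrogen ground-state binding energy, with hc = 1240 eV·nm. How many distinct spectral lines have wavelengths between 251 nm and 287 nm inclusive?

Enumerate all n_i → n_f pairs with 1 ≤ n_f < n_i ≤ 6 and compute λ = 1240 / [13.6·4·(1/n_f² − 1/n_i²)].
Lines falling in [251, 287] nm: 6→3 (273.5 nm).

1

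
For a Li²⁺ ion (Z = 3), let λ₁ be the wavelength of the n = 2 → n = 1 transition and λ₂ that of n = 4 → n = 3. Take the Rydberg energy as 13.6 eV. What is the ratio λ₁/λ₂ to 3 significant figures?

0.0648

λ ∝ 1/ΔE ∝ 1/(1/n_f² − 1/n_i²), and the Z² and hc factors cancel in the ratio.
λ₁/λ₂ = (1/3² − 1/4²)/(1/1² − 1/2²) = 0.04861/0.7500 = 0.0648.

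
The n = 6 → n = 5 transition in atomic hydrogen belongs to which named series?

Pfund

The series is set by the lower level: n_f = 5 is the Pfund series.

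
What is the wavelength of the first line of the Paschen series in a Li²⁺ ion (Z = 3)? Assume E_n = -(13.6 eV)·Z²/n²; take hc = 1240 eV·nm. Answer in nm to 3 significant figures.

The Paschen series terminates on n_f = 3; the first line has n_i = 3+1 = 4.
ΔE = 122.4 × (1/3² − 1/4²) = 5.950 eV.
λ = 1240 / 5.950 = 208 nm.

208 nm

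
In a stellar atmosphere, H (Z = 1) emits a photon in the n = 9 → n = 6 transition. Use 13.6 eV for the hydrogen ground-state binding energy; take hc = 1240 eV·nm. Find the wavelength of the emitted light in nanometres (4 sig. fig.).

5908 nm

ΔE = 13.60 × (1/6² − 1/9²) = 13.60 × 0.01543 = 0.2099 eV.
λ = hc/ΔE = 1240 / 0.2099 = 5908 nm.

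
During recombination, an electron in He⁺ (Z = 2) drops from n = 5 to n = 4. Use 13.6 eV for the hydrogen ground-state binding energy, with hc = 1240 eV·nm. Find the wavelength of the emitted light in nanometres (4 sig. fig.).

For Z = 2 the level energies scale as Z², so the effective Rydberg energy is 13.6 × 4 = 54.40 eV.
ΔE = 54.40 × (1/4² − 1/5²) = 54.40 × 0.02250 = 1.224 eV.
λ = hc/ΔE = 1240 / 1.224 = 1013 nm.

1013 nm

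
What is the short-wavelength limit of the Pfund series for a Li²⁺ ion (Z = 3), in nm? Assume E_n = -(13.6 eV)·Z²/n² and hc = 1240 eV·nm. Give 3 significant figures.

The Pfund series has lower level n_f = 5; the series limit corresponds to n_i → ∞.
ΔE_max = 13.6 × 9 / 5² = 4.896 eV.
λ_min = 1240 / 4.896 = 253 nm.

253 nm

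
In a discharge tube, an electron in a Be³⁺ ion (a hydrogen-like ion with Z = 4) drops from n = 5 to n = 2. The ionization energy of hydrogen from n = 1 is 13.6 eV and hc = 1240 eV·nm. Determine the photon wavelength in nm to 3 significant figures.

For Z = 4 the level energies scale as Z², so the effective Rydberg energy is 13.6 × 16 = 217.6 eV.
ΔE = 217.6 × (1/2² − 1/5²) = 217.6 × 0.2100 = 45.70 eV.
λ = hc/ΔE = 1240 / 45.70 = 27.1 nm.

27.1 nm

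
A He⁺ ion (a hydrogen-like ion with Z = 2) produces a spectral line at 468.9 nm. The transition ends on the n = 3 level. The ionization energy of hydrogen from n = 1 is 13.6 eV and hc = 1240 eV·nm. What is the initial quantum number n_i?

The photon energy is ΔE = hc/λ = 1240 / 468.9 = 2.644 eV.
With Z = 2, ΔE = 54.40 × (1/n_f² − 1/n_i²), so 1/n_f² − 1/n_i² = 0.04861.
With n_f = 3: 1/n_i² = 1/9 − 0.04861 = 0.06250, so n_i ≈ 4.00.

n_i = 4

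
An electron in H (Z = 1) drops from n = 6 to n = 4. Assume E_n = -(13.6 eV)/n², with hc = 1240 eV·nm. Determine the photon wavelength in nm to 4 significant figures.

ΔE = 13.60 × (1/4² − 1/6²) = 13.60 × 0.03472 = 0.4722 eV.
λ = hc/ΔE = 1240 / 0.4722 = 2626 nm.
This line belongs to the Brackett series.

2626 nm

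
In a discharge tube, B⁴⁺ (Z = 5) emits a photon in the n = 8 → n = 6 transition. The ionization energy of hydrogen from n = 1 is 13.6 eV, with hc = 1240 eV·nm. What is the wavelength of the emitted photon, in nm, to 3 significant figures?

For Z = 5 the level energies scale as Z², so the effective Rydberg energy is 13.6 × 25 = 340.0 eV.
ΔE = 340.0 × (1/6² − 1/8²) = 340.0 × 0.01215 = 4.132 eV.
λ = hc/ΔE = 1240 / 4.132 = 300 nm.

300 nm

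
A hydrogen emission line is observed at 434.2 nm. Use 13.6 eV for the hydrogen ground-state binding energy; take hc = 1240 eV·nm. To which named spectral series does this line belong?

ΔE = 1240/434.2 = 2.856 eV.
This matches 13.6 × (1/2² − 1/5²), so n_f = 2: the Balmer series.

Balmer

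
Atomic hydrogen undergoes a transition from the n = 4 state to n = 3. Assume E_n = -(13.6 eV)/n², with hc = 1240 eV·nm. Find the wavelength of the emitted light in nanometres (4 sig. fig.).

1876 nm

ΔE = 13.60 × (1/3² − 1/4²) = 13.60 × 0.04861 = 0.6611 eV.
λ = hc/ΔE = 1240 / 0.6611 = 1876 nm.
This line belongs to the Paschen series.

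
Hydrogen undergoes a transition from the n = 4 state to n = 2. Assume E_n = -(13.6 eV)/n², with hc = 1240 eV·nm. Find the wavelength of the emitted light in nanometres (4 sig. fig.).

ΔE = 13.60 × (1/2² − 1/4²) = 13.60 × 0.1875 = 2.550 eV.
λ = hc/ΔE = 1240 / 2.550 = 486.3 nm.

486.3 nm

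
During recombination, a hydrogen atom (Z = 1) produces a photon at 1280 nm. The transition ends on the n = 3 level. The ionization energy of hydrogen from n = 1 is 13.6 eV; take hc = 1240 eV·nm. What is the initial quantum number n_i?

n_i = 5

The photon energy is ΔE = hc/λ = 1240 / 1280 = 0.9688 eV.
With Z = 1, ΔE = 13.60 × (1/n_f² − 1/n_i²), so 1/n_f² − 1/n_i² = 0.07123.
With n_f = 3: 1/n_i² = 1/9 − 0.07123 = 0.03988, so n_i ≈ 5.01.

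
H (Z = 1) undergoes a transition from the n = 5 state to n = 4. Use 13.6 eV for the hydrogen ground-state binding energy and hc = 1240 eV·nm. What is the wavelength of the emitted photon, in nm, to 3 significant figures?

4050 nm

ΔE = 13.60 × (1/4² − 1/5²) = 13.60 × 0.02250 = 0.3060 eV.
λ = hc/ΔE = 1240 / 0.3060 = 4050 nm.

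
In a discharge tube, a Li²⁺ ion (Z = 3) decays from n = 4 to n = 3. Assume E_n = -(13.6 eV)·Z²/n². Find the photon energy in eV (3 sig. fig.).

5.95 eV

The Bohr energies scale as Z², so for Z = 3: E_n = −122.4/n² eV.
E_4 = −122.4/16 = −7.650 eV and E_3 = −122.4/9 = −13.60 eV.
The photon energy is |E_4 − E_3| = 5.95 eV.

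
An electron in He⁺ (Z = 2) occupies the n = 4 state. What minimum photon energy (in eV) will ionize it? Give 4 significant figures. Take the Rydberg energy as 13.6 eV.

3.400 eV

E_n = −13.6 Z²/n² = −54.40/n² eV for Z = 2.
E_4 = −54.40/16 = −3.400 eV, so ionization (to E = 0) requires 3.400 eV.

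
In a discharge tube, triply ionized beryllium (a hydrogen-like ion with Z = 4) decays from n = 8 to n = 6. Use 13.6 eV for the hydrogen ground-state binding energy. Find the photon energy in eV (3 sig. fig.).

2.64 eV

The Bohr energies scale as Z², so for Z = 4: E_n = −217.6/n² eV.
E_8 = −217.6/64 = −3.400 eV and E_6 = −217.6/36 = −6.044 eV.
The photon energy is |E_8 − E_6| = 2.64 eV.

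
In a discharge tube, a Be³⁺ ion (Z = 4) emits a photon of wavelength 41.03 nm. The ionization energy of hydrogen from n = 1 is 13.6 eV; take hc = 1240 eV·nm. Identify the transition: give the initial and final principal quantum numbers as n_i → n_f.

n_i = 3, n_f = 2

The photon energy is ΔE = hc/λ = 1240 / 41.03 = 30.22 eV.
With Z = 4, ΔE = 217.6 × (1/n_f² − 1/n_i²), so 1/n_f² − 1/n_i² = 0.1389.
Trying n_f = 2 gives 1/n_i² = 0.1111, i.e. n_i ≈ 3; this pair matches.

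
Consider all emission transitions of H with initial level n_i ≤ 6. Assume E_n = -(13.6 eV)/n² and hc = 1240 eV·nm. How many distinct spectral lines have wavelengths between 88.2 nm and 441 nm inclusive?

7

Enumerate all n_i → n_f pairs with 1 ≤ n_f < n_i ≤ 6 and compute λ = 1240 / [13.6·1·(1/n_f² − 1/n_i²)].
Lines falling in [88.2, 441] nm: 6→1 (93.78 nm), 5→1 (94.98 nm), 4→1 (97.25 nm), 3→1 (102.6 nm), 2→1 (121.6 nm), 6→2 (410.3 nm), 5→2 (434.2 nm).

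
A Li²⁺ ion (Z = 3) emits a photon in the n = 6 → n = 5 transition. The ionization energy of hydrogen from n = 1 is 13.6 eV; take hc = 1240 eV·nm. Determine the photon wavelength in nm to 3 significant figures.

829 nm

For Z = 3 the level energies scale as Z², so the effective Rydberg energy is 13.6 × 9 = 122.4 eV.
ΔE = 122.4 × (1/5² − 1/6²) = 122.4 × 0.01222 = 1.496 eV.
λ = hc/ΔE = 1240 / 1.496 = 829 nm.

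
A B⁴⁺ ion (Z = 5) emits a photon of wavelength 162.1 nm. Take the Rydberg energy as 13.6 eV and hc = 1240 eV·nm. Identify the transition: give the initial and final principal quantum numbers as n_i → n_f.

The photon energy is ΔE = hc/λ = 1240 / 162.1 = 7.650 eV.
With Z = 5, ΔE = 340.0 × (1/n_f² − 1/n_i²), so 1/n_f² − 1/n_i² = 0.02250.
Trying n_f = 4 gives 1/n_i² = 0.04000, i.e. n_i ≈ 5; this pair matches.

n_i = 5, n_f = 4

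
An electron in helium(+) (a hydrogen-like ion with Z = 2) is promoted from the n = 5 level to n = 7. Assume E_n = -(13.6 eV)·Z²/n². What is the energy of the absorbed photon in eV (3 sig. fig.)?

1.07 eV

The Bohr energies scale as Z², so for Z = 2: E_n = −54.40/n² eV.
E_7 = −54.40/49 = −1.110 eV and E_5 = −54.40/25 = −2.176 eV.
The photon energy is |E_7 − E_5| = 1.07 eV.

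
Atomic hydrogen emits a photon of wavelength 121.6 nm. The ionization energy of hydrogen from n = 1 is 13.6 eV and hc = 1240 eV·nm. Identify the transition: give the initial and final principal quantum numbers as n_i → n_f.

The photon energy is ΔE = hc/λ = 1240 / 121.6 = 10.20 eV.
With Z = 1, ΔE = 13.60 × (1/n_f² − 1/n_i²), so 1/n_f² − 1/n_i² = 0.7498.
Trying n_f = 1 gives 1/n_i² = 0.2502, i.e. n_i ≈ 2; this pair matches.

n_i = 2, n_f = 1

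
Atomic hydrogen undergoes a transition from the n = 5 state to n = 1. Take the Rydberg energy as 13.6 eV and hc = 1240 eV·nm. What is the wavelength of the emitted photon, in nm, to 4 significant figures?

94.98 nm

ΔE = 13.60 × (1/1² − 1/5²) = 13.60 × 0.9600 = 13.06 eV.
λ = hc/ΔE = 1240 / 13.06 = 94.98 nm.
This line belongs to the Lyman series.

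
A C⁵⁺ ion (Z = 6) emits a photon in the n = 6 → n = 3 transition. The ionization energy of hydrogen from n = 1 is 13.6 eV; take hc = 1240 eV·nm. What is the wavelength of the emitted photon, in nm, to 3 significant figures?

30.4 nm

For Z = 6 the level energies scale as Z², so the effective Rydberg energy is 13.6 × 36 = 489.6 eV.
ΔE = 489.6 × (1/3² − 1/6²) = 489.6 × 0.08333 = 40.80 eV.
λ = hc/ΔE = 1240 / 40.80 = 30.4 nm.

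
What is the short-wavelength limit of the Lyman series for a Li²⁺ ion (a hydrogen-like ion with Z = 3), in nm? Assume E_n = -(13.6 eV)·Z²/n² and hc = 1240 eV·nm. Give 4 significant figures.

The Lyman series has lower level n_f = 1; the series limit corresponds to n_i → ∞.
ΔE_max = 13.6 × 9 / 1² = 122.4 eV.
λ_min = 1240 / 122.4 = 10.13 nm.

10.13 nm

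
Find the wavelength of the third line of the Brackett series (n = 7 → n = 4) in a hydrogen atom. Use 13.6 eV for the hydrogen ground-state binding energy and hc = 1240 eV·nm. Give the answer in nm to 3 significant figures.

2170 nm

The Brackett series terminates on n_f = 4; the third line has n_i = 4+3 = 7.
ΔE = 13.60 × (1/4² − 1/7²) = 0.5724 eV.
λ = 1240 / 0.5724 = 2170 nm.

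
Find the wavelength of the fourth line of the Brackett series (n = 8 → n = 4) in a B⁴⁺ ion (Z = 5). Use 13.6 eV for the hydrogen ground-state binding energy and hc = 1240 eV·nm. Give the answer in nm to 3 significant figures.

The Brackett series terminates on n_f = 4; the fourth line has n_i = 4+4 = 8.
ΔE = 340.0 × (1/4² − 1/8²) = 15.94 eV.
λ = 1240 / 15.94 = 77.8 nm.

77.8 nm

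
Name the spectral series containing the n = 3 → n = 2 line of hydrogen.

The series is set by the lower level: n_f = 2 is the Balmer series.

Balmer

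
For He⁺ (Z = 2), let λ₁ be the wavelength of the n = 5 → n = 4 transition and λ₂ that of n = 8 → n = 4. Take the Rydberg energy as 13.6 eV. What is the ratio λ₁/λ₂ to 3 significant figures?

2.08

λ ∝ 1/ΔE ∝ 1/(1/n_f² − 1/n_i²), and the Z² and hc factors cancel in the ratio.
λ₁/λ₂ = (1/4² − 1/8²)/(1/4² − 1/5²) = 0.04688/0.02250 = 2.08.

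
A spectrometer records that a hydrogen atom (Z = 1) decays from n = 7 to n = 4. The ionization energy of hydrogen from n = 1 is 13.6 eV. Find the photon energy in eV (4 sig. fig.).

0.5724 eV

E_7 = −13.60/49 = −0.2776 eV and E_4 = −13.60/16 = −0.8500 eV.
The photon energy is |E_7 − E_4| = 0.5724 eV.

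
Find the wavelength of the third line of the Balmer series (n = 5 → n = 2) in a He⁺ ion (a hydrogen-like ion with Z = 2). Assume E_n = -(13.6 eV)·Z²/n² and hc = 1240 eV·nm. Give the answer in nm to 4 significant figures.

108.5 nm

The Balmer series terminates on n_f = 2; the third line has n_i = 2+3 = 5.
ΔE = 54.40 × (1/2² − 1/5²) = 11.42 eV.
λ = 1240 / 11.42 = 108.5 nm.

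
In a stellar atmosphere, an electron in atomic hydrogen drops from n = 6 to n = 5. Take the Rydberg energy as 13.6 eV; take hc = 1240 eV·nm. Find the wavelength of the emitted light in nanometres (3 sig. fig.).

7460 nm

ΔE = 13.60 × (1/5² − 1/6²) = 13.60 × 0.01222 = 0.1662 eV.
λ = hc/ΔE = 1240 / 0.1662 = 7460 nm.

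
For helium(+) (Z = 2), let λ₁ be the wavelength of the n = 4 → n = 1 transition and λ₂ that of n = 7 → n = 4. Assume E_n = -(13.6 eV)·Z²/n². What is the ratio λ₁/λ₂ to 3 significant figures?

λ ∝ 1/ΔE ∝ 1/(1/n_f² − 1/n_i²), and the Z² and hc factors cancel in the ratio.
λ₁/λ₂ = (1/4² − 1/7²)/(1/1² − 1/4²) = 0.04209/0.9375 = 0.0449.

0.0449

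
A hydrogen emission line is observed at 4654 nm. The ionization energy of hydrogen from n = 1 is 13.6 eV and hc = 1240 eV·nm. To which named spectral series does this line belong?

Pfund

ΔE = 1240/4654 = 0.2664 eV.
This matches 13.6 × (1/5² − 1/7²), so n_f = 5: the Pfund series.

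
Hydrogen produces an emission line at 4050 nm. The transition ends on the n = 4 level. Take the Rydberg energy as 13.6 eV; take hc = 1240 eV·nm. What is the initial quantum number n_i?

n_i = 5

The photon energy is ΔE = hc/λ = 1240 / 4050 = 0.3062 eV.
With Z = 1, ΔE = 13.60 × (1/n_f² − 1/n_i²), so 1/n_f² − 1/n_i² = 0.02251.
With n_f = 4: 1/n_i² = 1/16 − 0.02251 = 0.03999, so n_i ≈ 5.00.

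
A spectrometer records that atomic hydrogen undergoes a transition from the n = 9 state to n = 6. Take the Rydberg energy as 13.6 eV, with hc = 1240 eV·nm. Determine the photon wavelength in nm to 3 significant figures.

ΔE = 13.60 × (1/6² − 1/9²) = 13.60 × 0.01543 = 0.2099 eV.
λ = hc/ΔE = 1240 / 0.2099 = 5910 nm.

5910 nm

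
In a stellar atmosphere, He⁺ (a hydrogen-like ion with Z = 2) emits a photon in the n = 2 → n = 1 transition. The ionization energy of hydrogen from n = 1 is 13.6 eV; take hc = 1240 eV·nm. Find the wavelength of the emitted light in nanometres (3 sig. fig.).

For Z = 2 the level energies scale as Z², so the effective Rydberg energy is 13.6 × 4 = 54.40 eV.
ΔE = 54.40 × (1/1² − 1/2²) = 54.40 × 0.7500 = 40.80 eV.
λ = hc/ΔE = 1240 / 40.80 = 30.4 nm.

30.4 nm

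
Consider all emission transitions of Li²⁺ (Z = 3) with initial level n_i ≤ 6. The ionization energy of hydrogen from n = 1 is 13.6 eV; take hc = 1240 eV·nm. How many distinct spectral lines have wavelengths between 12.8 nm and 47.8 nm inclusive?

2

Enumerate all n_i → n_f pairs with 1 ≤ n_f < n_i ≤ 6 and compute λ = 1240 / [13.6·9·(1/n_f² − 1/n_i²)].
Lines falling in [12.8, 47.8] nm: 2→1 (13.51 nm), 6→2 (45.59 nm).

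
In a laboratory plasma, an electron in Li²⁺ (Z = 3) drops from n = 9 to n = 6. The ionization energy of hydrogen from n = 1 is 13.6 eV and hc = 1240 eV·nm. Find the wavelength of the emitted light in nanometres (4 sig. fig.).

656.5 nm

For Z = 3 the level energies scale as Z², so the effective Rydberg energy is 13.6 × 9 = 122.4 eV.
ΔE = 122.4 × (1/6² − 1/9²) = 122.4 × 0.01543 = 1.889 eV.
λ = hc/ΔE = 1240 / 1.889 = 656.5 nm.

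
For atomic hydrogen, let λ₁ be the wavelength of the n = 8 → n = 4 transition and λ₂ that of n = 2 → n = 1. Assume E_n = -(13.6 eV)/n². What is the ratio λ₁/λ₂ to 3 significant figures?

16.0

λ ∝ 1/ΔE ∝ 1/(1/n_f² − 1/n_i²), and the Z² and hc factors cancel in the ratio.
λ₁/λ₂ = (1/1² − 1/2²)/(1/4² − 1/8²) = 0.7500/0.04688 = 16.0.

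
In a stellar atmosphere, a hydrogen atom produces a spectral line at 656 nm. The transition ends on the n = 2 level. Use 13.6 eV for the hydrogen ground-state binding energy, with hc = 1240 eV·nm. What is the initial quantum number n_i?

The photon energy is ΔE = hc/λ = 1240 / 656 = 1.890 eV.
With Z = 1, ΔE = 13.60 × (1/n_f² − 1/n_i²), so 1/n_f² − 1/n_i² = 0.1390.
With n_f = 2: 1/n_i² = 1/4 − 0.1390 = 0.1110, so n_i ≈ 3.00.

n_i = 3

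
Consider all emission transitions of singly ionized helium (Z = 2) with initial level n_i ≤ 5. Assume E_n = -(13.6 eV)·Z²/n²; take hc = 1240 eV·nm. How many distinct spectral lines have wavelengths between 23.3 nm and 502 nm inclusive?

Enumerate all n_i → n_f pairs with 1 ≤ n_f < n_i ≤ 5 and compute λ = 1240 / [13.6·4·(1/n_f² − 1/n_i²)].
Lines falling in [23.3, 502] nm: 5→1 (23.74 nm), 4→1 (24.31 nm), 3→1 (25.64 nm), 2→1 (30.39 nm), 5→2 (108.5 nm), 4→2 (121.6 nm), 3→2 (164.1 nm), 5→3 (320.5 nm), 4→3 (468.9 nm).

9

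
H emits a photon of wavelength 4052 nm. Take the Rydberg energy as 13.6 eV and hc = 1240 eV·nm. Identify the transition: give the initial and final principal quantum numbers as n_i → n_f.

The photon energy is ΔE = hc/λ = 1240 / 4052 = 0.3060 eV.
With Z = 1, ΔE = 13.60 × (1/n_f² − 1/n_i²), so 1/n_f² − 1/n_i² = 0.02250.
Trying n_f = 4 gives 1/n_i² = 0.04000, i.e. n_i ≈ 5; this pair matches.

n_i = 5, n_f = 4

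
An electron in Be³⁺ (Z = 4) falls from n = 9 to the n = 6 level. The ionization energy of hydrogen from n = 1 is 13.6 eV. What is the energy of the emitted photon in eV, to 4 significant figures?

3.358 eV

The Bohr energies scale as Z², so for Z = 4: E_n = −217.6/n² eV.
E_9 = −217.6/81 = −2.686 eV and E_6 = −217.6/36 = −6.044 eV.
The photon energy is |E_9 − E_6| = 3.358 eV.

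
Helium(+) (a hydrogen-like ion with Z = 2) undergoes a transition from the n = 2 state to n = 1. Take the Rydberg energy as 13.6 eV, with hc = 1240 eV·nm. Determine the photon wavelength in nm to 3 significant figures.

For Z = 2 the level energies scale as Z², so the effective Rydberg energy is 13.6 × 4 = 54.40 eV.
ΔE = 54.40 × (1/1² − 1/2²) = 54.40 × 0.7500 = 40.80 eV.
λ = hc/ΔE = 1240 / 40.80 = 30.4 nm.

30.4 nm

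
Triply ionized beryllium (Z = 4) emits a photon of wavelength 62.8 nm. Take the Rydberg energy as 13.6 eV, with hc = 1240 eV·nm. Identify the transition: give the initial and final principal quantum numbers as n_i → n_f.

The photon energy is ΔE = hc/λ = 1240 / 62.8 = 19.75 eV.
With Z = 4, ΔE = 217.6 × (1/n_f² − 1/n_i²), so 1/n_f² − 1/n_i² = 0.09074.
Trying n_f = 3 gives 1/n_i² = 0.02037, i.e. n_i ≈ 7; this pair matches.

n_i = 7, n_f = 3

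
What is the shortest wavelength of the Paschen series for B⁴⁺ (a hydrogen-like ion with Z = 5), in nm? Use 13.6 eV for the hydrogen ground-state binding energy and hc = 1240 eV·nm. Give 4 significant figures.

The Paschen series has lower level n_f = 3; the series limit corresponds to n_i → ∞.
ΔE_max = 13.6 × 25 / 3² = 37.78 eV.
λ_min = 1240 / 37.78 = 32.82 nm.

32.82 nm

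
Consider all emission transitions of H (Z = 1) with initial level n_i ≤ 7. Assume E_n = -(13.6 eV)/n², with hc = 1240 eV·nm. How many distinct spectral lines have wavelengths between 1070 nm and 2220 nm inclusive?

4

Enumerate all n_i → n_f pairs with 1 ≤ n_f < n_i ≤ 7 and compute λ = 1240 / [13.6·1·(1/n_f² − 1/n_i²)].
Lines falling in [1070, 2220] nm: 6→3 (1094 nm), 5→3 (1282 nm), 4→3 (1876 nm), 7→4 (2166 nm).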